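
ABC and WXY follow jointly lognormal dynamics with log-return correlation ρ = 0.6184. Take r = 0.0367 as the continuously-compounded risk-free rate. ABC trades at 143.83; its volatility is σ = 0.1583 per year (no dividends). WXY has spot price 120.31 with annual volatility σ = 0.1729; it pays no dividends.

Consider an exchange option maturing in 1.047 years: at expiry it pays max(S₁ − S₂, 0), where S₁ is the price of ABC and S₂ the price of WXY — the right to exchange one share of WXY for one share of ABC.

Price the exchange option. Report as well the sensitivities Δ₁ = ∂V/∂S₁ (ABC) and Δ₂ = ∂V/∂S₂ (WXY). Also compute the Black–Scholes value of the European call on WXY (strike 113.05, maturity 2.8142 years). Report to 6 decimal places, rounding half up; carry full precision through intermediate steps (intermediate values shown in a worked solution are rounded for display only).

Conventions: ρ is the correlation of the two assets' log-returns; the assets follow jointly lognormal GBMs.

exchange price = 24.612019
Δ1 = 0.898954
Δ2 = -0.870124
price(WXY call K=113.05) = 24.003133

σ_eff = √(σ₁² + σ₂² − 2ρσ₁σ₂) = √(0.1583² + 0.1729² − 2·0.6184·0.1583·0.1729) = 0.145265
d₁ = (ln(S₁/S₂) + (q₂ − q₁ + σ_eff²/2)T) / (σ_eff√T) = (ln(143.83/120.31) + (0.0 − 0.0 + 0.010551)·1.047) / 0.148640 = 1.275615
d₂ = d₁ − σ_eff√T = 1.275615 − 0.148640 = 1.126975
N(d₁) = 0.898954,  N(d₂) = 0.870124
V = S₁·e^{−q₁T}·N(d₁) − S₂·e^{−q₂T}·N(d₂) = 129.296585 − 104.684566 = 24.612019
Δ₁ = e^{−q₁T}·N(d₁) = 0.898954;  Δ₂ = −e^{−q₂T}·N(d₂) = -0.870124
[vanilla: WXY call K=113.05]
σ√T = 0.1729·√2.8142 = 0.290050
d₁ = (ln(S/K) + (r+σ²/2)T) / (σ√T) = (ln(120.31/113.05) + (0.0367+0.1729²/2)·2.8142) / 0.290050 = (0.062242 + 0.145346) / 0.290050 = 0.715695
d₂ = d₁ − σ√T = 0.715695 − 0.290050 = 0.425645
e^{−rT} = 0.901873
N(d₁) = 0.762910,  N(d₂) = 0.664817
price = S·N(d₁) − K·e^{−rT}·N(d₂) = 91.785716 − 67.782582 = 24.003133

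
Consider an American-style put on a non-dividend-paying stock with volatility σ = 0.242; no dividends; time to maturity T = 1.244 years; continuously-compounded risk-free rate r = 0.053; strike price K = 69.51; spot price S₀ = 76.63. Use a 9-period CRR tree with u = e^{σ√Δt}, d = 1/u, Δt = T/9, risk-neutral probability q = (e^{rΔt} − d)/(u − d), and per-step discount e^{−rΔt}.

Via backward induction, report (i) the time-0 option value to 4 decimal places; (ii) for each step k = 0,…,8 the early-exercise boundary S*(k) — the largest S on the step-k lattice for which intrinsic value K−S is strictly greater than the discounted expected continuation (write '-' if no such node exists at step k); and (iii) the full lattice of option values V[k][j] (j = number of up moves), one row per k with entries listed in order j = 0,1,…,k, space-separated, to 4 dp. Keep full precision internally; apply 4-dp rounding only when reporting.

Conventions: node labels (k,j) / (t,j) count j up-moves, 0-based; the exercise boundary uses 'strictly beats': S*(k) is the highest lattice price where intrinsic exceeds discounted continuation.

Δt=0.13822  u=1.09414  d=0.91396  q=0.51833  discount=0.99270
step 9 (expiry): payoffs max(K−S,0) = 35.4117 28.6893 20.6416 11.0072 0.0000 0.0000 0.0000 0.0000 0.0000 0.0000
step 8: (k=8,j=0): S=37.3084, K−S=32.2016, hold=31.6943 ⇒ V=32.2016 exercise | (k=8,j=1): S=44.6637, K−S=24.8463, hold=24.3390 ⇒ V=24.8463 exercise | (k=8,j=2): S=53.4691, K−S=16.0409, hold=15.5336 ⇒ V=16.0409 exercise | (k=8,j=3): S=64.0104, K−S=5.4996, hold=5.2632 ⇒ V=5.4996 exercise | (k=8,j=4): S=76.6300, K−S=0.0000, hold=0.0000 ⇒ V=0.0000 continue | (k=8,j=5): S=91.7375, K−S=0.0000, hold=0.0000 ⇒ V=0.0000 continue | (k=8,j=6): S=109.8235, K−S=0.0000, hold=0.0000 ⇒ V=0.0000 continue | (k=8,j=7): S=131.4750, K−S=0.0000, hold=0.0000 ⇒ V=0.0000 continue | (k=8,j=8): S=157.3952, K−S=0.0000, hold=0.0000 ⇒ V=0.0000 continue  boundary S*=64.0104
step 7: (k=7,j=0): S=40.8207, K−S=28.6893, hold=28.1820 ⇒ V=28.6893 exercise | (k=7,j=1): S=48.8684, K−S=20.6416, hold=20.1342 ⇒ V=20.6416 exercise | (k=7,j=2): S=58.5028, K−S=11.0072, hold=10.4998 ⇒ V=11.0072 exercise | (k=7,j=3): S=70.0366, K−S=0.0000, hold=2.6297 ⇒ V=2.6297 continue | (k=7,j=4): S=83.8442, K−S=0.0000, hold=0.0000 ⇒ V=0.0000 continue | (k=7,j=5): S=100.3740, K−S=0.0000, hold=0.0000 ⇒ V=0.0000 continue | (k=7,j=6): S=120.1626, K−S=0.0000, hold=0.0000 ⇒ V=0.0000 continue | (k=7,j=7): S=143.8525, K−S=0.0000, hold=0.0000 ⇒ V=0.0000 continue  boundary S*=58.5028
step 6: (k=6,j=0): S=44.6637, K−S=24.8463, hold=24.3390 ⇒ V=24.8463 exercise | (k=6,j=1): S=53.4691, K−S=16.0409, hold=15.5336 ⇒ V=16.0409 exercise | (k=6,j=2): S=64.0104, K−S=5.4996, hold=6.6162 ⇒ V=6.6162 continue | (k=6,j=3): S=76.6300, K−S=0.0000, hold=1.2574 ⇒ V=1.2574 continue | (k=6,j=4): S=91.7375, K−S=0.0000, hold=0.0000 ⇒ V=0.0000 continue | (k=6,j=5): S=109.8235, K−S=0.0000, hold=0.0000 ⇒ V=0.0000 continue | (k=6,j=6): S=131.4750, K−S=0.0000, hold=0.0000 ⇒ V=0.0000 continue  boundary S*=53.4691
step 5: (k=5,j=0): S=48.8684, K−S=20.6416, hold=20.1342 ⇒ V=20.6416 exercise | (k=5,j=1): S=58.5028, K−S=11.0072, hold=11.0744 ⇒ V=11.0744 continue | (k=5,j=2): S=70.0366, K−S=0.0000, hold=3.8106 ⇒ V=3.8106 continue | (k=5,j=3): S=83.8442, K−S=0.0000, hold=0.6012 ⇒ V=0.6012 continue | (k=5,j=4): S=100.3740, K−S=0.0000, hold=0.0000 ⇒ V=0.0000 continue | (k=5,j=5): S=120.1626, K−S=0.0000, hold=0.0000 ⇒ V=0.0000 continue  boundary S*=48.8684
step 4: (k=4,j=0): S=53.4691, K−S=16.0409, hold=15.5682 ⇒ V=16.0409 exercise | (k=4,j=1): S=64.0104, K−S=5.4996, hold=7.2560 ⇒ V=7.2560 continue | (k=4,j=2): S=76.6300, K−S=0.0000, hold=2.1314 ⇒ V=2.1314 continue | (k=4,j=3): S=91.7375, K−S=0.0000, hold=0.2875 ⇒ V=0.2875 continue | (k=4,j=4): S=109.8235, K−S=0.0000, hold=0.0000 ⇒ V=0.0000 continue  boundary S*=53.4691
step 3: (k=3,j=0): S=58.5028, K−S=11.0072, hold=11.4036 ⇒ V=11.4036 continue | (k=3,j=1): S=70.0366, K−S=0.0000, hold=4.5662 ⇒ V=4.5662 continue | (k=3,j=2): S=83.8442, K−S=0.0000, hold=1.1671 ⇒ V=1.1671 continue | (k=3,j=3): S=100.3740, K−S=0.0000, hold=0.1375 ⇒ V=0.1375 continue  boundary S*=-
step 2: (k=2,j=0): S=64.0104, K−S=5.4996, hold=7.8022 ⇒ V=7.8022 continue | (k=2,j=1): S=76.6300, K−S=0.0000, hold=2.7839 ⇒ V=2.7839 continue | (k=2,j=2): S=91.7375, K−S=0.0000, hold=0.6288 ⇒ V=0.6288 continue  boundary S*=-
step 1: (k=1,j=0): S=70.0366, K−S=0.0000, hold=5.1631 ⇒ V=5.1631 continue | (k=1,j=1): S=83.8442, K−S=0.0000, hold=1.6547 ⇒ V=1.6547 continue  boundary S*=-
step 0: (k=0,j=0): S=76.6300, K−S=0.0000, hold=3.3202 ⇒ V=3.3202 continue  boundary S*=-

price = 3.3202
boundary = - - - - 53.4691 48.8684 53.4691 58.5028 64.0104
tree:
3.3202
5.1631 1.6547
7.8022 2.7839 0.6288
11.4036 4.5662 1.1671 0.1375
16.0409 7.2560 2.1314 0.2875 0.0000
20.6416 11.0744 3.8106 0.6012 0.0000 0.0000
24.8463 16.0409 6.6162 1.2574 0.0000 0.0000 0.0000
28.6893 20.6416 11.0072 2.6297 0.0000 0.0000 0.0000 0.0000
32.2016 24.8463 16.0409 5.4996 0.0000 0.0000 0.0000 0.0000 0.0000
35.4117 28.6893 20.6416 11.0072 0.0000 0.0000 0.0000 0.0000 0.0000 0.0000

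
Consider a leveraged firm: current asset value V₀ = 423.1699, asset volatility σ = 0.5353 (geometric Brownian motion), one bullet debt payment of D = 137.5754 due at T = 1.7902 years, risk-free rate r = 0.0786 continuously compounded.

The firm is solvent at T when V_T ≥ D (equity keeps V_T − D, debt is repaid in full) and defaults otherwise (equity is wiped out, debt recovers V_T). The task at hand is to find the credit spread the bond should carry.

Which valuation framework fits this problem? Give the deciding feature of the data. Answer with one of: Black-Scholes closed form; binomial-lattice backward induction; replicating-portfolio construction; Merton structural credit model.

framework: Merton structural credit model

Key observation: assets follow a GBM and default happens iff V_T < 137.5754; valuing claims on that split (equity as a call, risky debt as the residual) is the structural model's definition.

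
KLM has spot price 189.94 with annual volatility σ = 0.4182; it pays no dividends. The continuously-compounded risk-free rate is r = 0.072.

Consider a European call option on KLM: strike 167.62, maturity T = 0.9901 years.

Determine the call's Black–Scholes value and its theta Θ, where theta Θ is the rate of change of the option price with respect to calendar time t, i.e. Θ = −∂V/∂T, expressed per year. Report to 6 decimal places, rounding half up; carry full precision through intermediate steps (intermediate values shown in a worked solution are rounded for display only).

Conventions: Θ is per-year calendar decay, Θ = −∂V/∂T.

price = 48.500867
Θ = -19.426166

σ√T = 0.4182·√0.9901 = 0.416125
d₁ = (ln(S/K) + (r+σ²/2)T) / (σ√T) = (ln(189.94/167.62) + (0.072+0.4182²/2)·0.9901) / 0.416125 = (0.125009 + 0.157867) / 0.416125 = 0.679786
d₂ = d₁ − σ√T = 0.679786 − 0.416125 = 0.263661
e^{−rT} = 0.931194
N(d₁) = 0.751680,  N(d₂) = 0.603980
Call price V = S·N(d₁) − K·e^{−rT}·N(d₂) = 142.774108 − 94.273241 = 48.500867
φ(d₁) = (1/√(2π))·e^{−d₁²/2} = 0.316639
Θ = −S·φ(d₁)·σ/(2√T) − r·K·e^{−rT}·N(d₂) = −12.638493 − 6.787673 = -19.426166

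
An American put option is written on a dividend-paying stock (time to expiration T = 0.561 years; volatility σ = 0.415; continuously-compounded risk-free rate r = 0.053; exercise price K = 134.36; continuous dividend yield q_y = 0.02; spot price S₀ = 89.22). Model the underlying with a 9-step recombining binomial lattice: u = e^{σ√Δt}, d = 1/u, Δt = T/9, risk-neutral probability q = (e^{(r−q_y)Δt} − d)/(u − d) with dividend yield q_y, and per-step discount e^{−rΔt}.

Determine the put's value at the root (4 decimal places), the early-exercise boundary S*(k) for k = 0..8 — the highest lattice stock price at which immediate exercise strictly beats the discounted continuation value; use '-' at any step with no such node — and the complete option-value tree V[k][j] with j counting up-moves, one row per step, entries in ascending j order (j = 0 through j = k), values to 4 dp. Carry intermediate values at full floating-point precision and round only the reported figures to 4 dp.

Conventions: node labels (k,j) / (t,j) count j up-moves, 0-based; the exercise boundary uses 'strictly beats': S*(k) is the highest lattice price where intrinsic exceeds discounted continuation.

price = 45.4986
boundary = - 80.4386 72.5214 80.4386 89.2200 80.4386 89.2200 98.9601 109.7635
tree:
45.4986
53.9214 36.8314
61.8386 45.2158 28.1459
68.9765 53.9214 36.2451 19.7051
75.4118 61.8386 45.1400 27.0114 12.0517
81.2138 68.9765 53.9214 35.6688 17.9676 5.8280
86.4447 75.4118 61.8386 45.1400 25.8169 9.7235 1.7155
91.1607 81.2138 68.9765 53.9214 35.3999 15.7784 3.3358 0.0000
95.4126 86.4447 75.4118 61.8386 45.1400 24.5965 6.4867 0.0000 0.0000
99.2460 91.1607 81.2138 68.9765 53.9214 35.3999 12.6136 0.0000 0.0000 0.0000

params: Δt=0.06233 u=1.10917 d=0.90158 q=0.48404 e^(-rΔt)=0.99670
t_9 payoffs: 99.2460 91.1607 81.2138 68.9765 53.9214 35.3999 12.6136 0.0000 0.0000 0.0000
t_8: node(8,0) S=38.9474 payoff=95.4126 vs cont=95.0180 → 95.4126 [stop]  node(8,1) S=47.9153 payoff=86.4447 vs cont=86.0612 → 86.4447 [stop]  node(8,2) S=58.9482 payoff=75.4118 vs cont=75.0421 → 75.4118 [stop]  node(8,3) S=72.5214 payoff=61.8386 vs cont=61.4858 → 61.8386 [stop]  node(8,4) S=89.2200 payoff=45.1400 vs cont=44.8080 → 45.1400 [stop]  node(8,5) S=109.7635 payoff=24.5965 vs cont=24.2901 → 24.5965 [stop]  node(8,6) S=135.0374 payoff=0.0000 vs cont=6.4867 → 6.4867 [wait]  node(8,7) S=166.1307 payoff=0.0000 vs cont=0.0000 → 0.0000 [wait]  node(8,8) S=204.3834 payoff=0.0000 vs cont=0.0000 → 0.0000 [wait]  ⇒ S*(8)=109.7635
t_7: node(7,0) S=43.1993 payoff=91.1607 vs cont=90.7714 → 91.1607 [stop]  node(7,1) S=53.1462 payoff=81.2138 vs cont=80.8368 → 81.2138 [stop]  node(7,2) S=65.3835 payoff=68.9765 vs cont=68.6148 → 68.9765 [stop]  node(7,3) S=80.4386 payoff=53.9214 vs cont=53.5785 → 53.9214 [stop]  node(7,4) S=98.9601 payoff=35.3999 vs cont=35.0800 → 35.3999 [stop]  node(7,5) S=121.7464 payoff=12.6136 vs cont=15.7784 → 15.7784 [wait]  node(7,6) S=149.7793 payoff=0.0000 vs cont=3.3358 → 3.3358 [wait]  node(7,7) S=184.2671 payoff=0.0000 vs cont=0.0000 → 0.0000 [wait]  ⇒ S*(7)=98.9601
t_6: node(6,0) S=47.9153 payoff=86.4447 vs cont=86.0612 → 86.4447 [stop]  node(6,1) S=58.9482 payoff=75.4118 vs cont=75.0421 → 75.4118 [stop]  node(6,2) S=72.5214 payoff=61.8386 vs cont=61.4858 → 61.8386 [stop]  node(6,3) S=89.2200 payoff=45.1400 vs cont=44.8080 → 45.1400 [stop]  node(6,4) S=109.7635 payoff=24.5965 vs cont=25.8169 → 25.8169 [wait]  node(6,5) S=135.0374 payoff=0.0000 vs cont=9.7235 → 9.7235 [wait]  node(6,6) S=166.1307 payoff=0.0000 vs cont=1.7155 → 1.7155 [wait]  ⇒ S*(6)=89.2200
t_5: node(5,0) S=53.1462 payoff=81.2138 vs cont=80.8368 → 81.2138 [stop]  node(5,1) S=65.3835 payoff=68.9765 vs cont=68.6148 → 68.9765 [stop]  node(5,2) S=80.4386 payoff=53.9214 vs cont=53.5785 → 53.9214 [stop]  node(5,3) S=98.9601 payoff=35.3999 vs cont=35.6688 → 35.6688 [wait]  node(5,4) S=121.7464 payoff=12.6136 vs cont=17.9676 → 17.9676 [wait]  node(5,5) S=149.7793 payoff=0.0000 vs cont=5.8280 → 5.8280 [wait]  ⇒ S*(5)=80.4386
t_4: node(4,0) S=58.9482 payoff=75.4118 vs cont=75.0421 → 75.4118 [stop]  node(4,1) S=72.5214 payoff=61.8386 vs cont=61.4858 → 61.8386 [stop]  node(4,2) S=89.2200 payoff=45.1400 vs cont=44.9378 → 45.1400 [stop]  node(4,3) S=109.7635 payoff=24.5965 vs cont=27.0114 → 27.0114 [wait]  node(4,4) S=135.0374 payoff=0.0000 vs cont=12.0517 → 12.0517 [wait]  ⇒ S*(4)=89.2200
t_3: node(3,0) S=65.3835 payoff=68.9765 vs cont=68.6148 → 68.9765 [stop]  node(3,1) S=80.4386 payoff=53.9214 vs cont=53.5785 → 53.9214 [stop]  node(3,2) S=98.9601 payoff=35.3999 vs cont=36.2451 → 36.2451 [wait]  node(3,3) S=121.7464 payoff=12.6136 vs cont=19.7051 → 19.7051 [wait]  ⇒ S*(3)=80.4386
t_2: node(2,0) S=72.5214 payoff=61.8386 vs cont=61.4858 → 61.8386 [stop]  node(2,1) S=89.2200 payoff=45.1400 vs cont=45.2158 → 45.2158 [wait]  node(2,2) S=109.7635 payoff=24.5965 vs cont=28.1459 → 28.1459 [wait]  ⇒ S*(2)=72.5214
t_1: node(1,0) S=80.4386 payoff=53.9214 vs cont=53.6151 → 53.9214 [stop]  node(1,1) S=98.9601 payoff=35.3999 vs cont=36.8314 → 36.8314 [wait]  ⇒ S*(1)=80.4386
t_0: node(0,0) S=89.2200 payoff=45.1400 vs cont=45.4986 → 45.4986 [wait]  ⇒ S*(0)=-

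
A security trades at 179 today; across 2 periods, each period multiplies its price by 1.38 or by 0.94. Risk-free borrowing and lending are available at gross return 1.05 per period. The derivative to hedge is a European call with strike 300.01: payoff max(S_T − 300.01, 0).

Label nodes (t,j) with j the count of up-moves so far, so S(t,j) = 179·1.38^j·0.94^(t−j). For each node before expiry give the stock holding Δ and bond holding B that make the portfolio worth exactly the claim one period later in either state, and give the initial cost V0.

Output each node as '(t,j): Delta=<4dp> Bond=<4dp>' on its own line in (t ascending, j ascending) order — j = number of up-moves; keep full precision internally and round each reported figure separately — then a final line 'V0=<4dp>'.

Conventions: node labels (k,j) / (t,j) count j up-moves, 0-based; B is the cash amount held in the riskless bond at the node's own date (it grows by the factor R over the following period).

(0,0): Delta=0.1236 Bond=-19.8026
(1,0): Delta=0.0000 Bond=0.0000
(1,1): Delta=0.3761 Bond=-83.1709
V0=2.3173

No-arbitrage ⇒ martingale measure with p* = (R−d)/(u−d) = 0.2500.
Expiry values: V(2,0)=0.0000, V(2,1)=0.0000, V(2,2)=40.8776
Node (1,0) S=168.2600: V=(p*·0.0000+(1−p*)·0.0000)/1.05=0.0000; Δ=(0.0000−0.0000)/(232.1988−158.1644)=0.0000; B=V−Δ·S=0.0000
Node (1,1) S=247.0200: V=(p*·40.8776+(1−p*)·0.0000)/1.05=9.7328; Δ=(40.8776−0.0000)/(340.8876−232.1988)=0.3761; B=V−Δ·S=-83.1709
Node (0,0) S=179.0000: V=(p*·9.7328+(1−p*)·0.0000)/1.05=2.3173; Δ=(9.7328−0.0000)/(247.0200−168.2600)=0.1236; B=V−Δ·S=-19.8026
Verification: the root portfolio costs Δ(0,0)·S0 + B(0,0) = 2.3173, matching V0.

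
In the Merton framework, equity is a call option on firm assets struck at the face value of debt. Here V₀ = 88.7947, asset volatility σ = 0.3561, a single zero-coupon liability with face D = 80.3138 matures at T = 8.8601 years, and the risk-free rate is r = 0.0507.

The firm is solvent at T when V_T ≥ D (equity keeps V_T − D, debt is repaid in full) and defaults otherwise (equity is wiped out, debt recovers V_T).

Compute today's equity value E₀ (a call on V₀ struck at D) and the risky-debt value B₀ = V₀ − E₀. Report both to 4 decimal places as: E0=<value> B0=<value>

E0=50.3327 B0=38.4620

Apply the equity-as-call identities (strike 80.3138, horizon 8.8601 years):
d₁ = [ln(V₀/D) + (r + σ²/2)T] / (σ√T)
   = [ln(88.7947/80.3138) + (0.0507 + 0.5·0.3561²)·8.8601] / (0.3561·√8.8601)
   = [0.100386 + 1.010969] / 1.059964 = 1.048483
d₂ = d₁ − σ√T = 1.048483 − 1.059964 = -0.011481
N(d₁) = 0.852792,  N(d₂) = 0.495420,  e^(−rT) = 0.638134
E₀ = V₀·N(d₁) − D·e^(−rT)·N(d₂)
   = 88.7947·0.852792 − 80.3138·0.638134·0.495420 = 50.332669
B₀ = V₀ − E₀ = 88.7947 − 50.332669 = 38.462031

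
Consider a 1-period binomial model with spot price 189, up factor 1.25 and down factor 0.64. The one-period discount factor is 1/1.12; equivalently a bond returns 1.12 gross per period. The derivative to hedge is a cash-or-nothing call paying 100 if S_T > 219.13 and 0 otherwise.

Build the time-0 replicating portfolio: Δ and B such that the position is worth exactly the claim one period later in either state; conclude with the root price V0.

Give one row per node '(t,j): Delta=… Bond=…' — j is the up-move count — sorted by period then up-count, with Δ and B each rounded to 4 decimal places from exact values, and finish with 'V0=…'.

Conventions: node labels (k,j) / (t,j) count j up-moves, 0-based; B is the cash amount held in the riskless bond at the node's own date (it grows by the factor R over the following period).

The replicating-portfolio and risk-neutral prices coincide; use p* = (1.12−0.64)/(1.25−0.64) = 0.7869 for the latter.
Payoffs at expiry: V(1,0)=0.0000, V(1,1)=100.0000
Node (0,0) S=189.0000: V=(p*·100.0000+(1−p*)·0.0000)/1.12=70.2576; Δ=(100.0000−0.0000)/(236.2500−120.9600)=0.8674; B=V−Δ·S=-93.6768
Sanity check at the root: Δ(0,0)·S0 + B(0,0) reproduces V0 = 70.2576.

(0,0): Delta=0.8674 Bond=-93.6768
V0=70.2576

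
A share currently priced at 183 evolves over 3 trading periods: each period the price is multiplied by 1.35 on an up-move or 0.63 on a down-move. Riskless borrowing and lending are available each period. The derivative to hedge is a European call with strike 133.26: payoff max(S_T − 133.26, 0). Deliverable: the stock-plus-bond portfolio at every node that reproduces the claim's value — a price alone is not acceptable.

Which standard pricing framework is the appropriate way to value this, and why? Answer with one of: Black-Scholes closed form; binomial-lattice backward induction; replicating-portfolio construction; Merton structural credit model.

framework: replicating-portfolio construction

Key observation: the deliverable is the dynamic trading strategy on the 3-step tree (spot 183, moves 1.35 and 0.63), so the valuation must go through the node-by-node replicating-portfolio solve.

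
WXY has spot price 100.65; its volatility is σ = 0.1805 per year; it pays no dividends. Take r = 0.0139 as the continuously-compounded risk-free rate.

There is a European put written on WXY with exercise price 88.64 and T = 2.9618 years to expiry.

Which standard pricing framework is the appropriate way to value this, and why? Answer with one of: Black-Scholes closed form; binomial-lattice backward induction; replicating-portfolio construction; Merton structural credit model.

Key observation: a European-exercise option on WXY struck at 88.64 — a GBM underlying with constant parameters — admits an analytic price: the data contain no early exercise, no discrete tree, no debt structure.

framework: Black-Scholes closed form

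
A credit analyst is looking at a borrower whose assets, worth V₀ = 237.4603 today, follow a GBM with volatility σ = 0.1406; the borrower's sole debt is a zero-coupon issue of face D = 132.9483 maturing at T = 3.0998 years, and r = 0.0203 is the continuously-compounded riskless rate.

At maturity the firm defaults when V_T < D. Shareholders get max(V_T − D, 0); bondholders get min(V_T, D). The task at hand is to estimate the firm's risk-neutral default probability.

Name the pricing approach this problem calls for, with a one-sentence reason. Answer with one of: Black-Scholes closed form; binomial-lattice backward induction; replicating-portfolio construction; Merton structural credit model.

Key observation: assets follow a GBM and default happens iff V_T < 132.9483; valuing claims on that split (equity as a call, risky debt as the residual) is the structural model's definition.

framework: Merton structural credit model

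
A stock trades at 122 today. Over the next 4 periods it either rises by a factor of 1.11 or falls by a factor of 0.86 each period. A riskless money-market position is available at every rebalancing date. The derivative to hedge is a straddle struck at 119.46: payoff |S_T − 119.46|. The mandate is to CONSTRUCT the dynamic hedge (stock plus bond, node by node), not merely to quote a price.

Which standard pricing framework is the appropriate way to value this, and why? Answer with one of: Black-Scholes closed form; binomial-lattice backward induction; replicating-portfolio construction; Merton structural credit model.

Key observation: the mandate to exhibit the hedge at every date and state singles out the replicating-portfolio construction on the 4-period tree with factors 1.11 and 0.86 from 122.

framework: replicating-portfolio construction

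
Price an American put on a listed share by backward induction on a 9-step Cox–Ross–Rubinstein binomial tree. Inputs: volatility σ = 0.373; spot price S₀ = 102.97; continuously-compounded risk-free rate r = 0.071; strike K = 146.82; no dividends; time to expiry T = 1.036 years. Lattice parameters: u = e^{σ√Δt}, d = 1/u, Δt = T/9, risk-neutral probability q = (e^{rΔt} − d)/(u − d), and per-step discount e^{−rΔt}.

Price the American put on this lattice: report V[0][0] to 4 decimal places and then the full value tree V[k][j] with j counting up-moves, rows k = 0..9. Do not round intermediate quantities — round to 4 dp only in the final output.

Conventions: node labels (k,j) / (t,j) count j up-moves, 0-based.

price = 44.1143
tree:
44.1143
56.0902 32.8969
66.8753 43.8500 22.5153
76.3785 56.0902 32.0163 13.4115
84.7519 66.8753 43.8500 20.7424 6.3221
92.1301 76.3785 56.0902 30.8947 10.9600 1.8015
98.6311 84.7519 66.8753 43.8500 18.4840 3.6379 0.0000
104.3594 92.1301 76.3785 56.0902 29.9585 7.3464 0.0000 0.0000
109.4067 98.6311 84.7519 66.8753 43.8500 14.8353 0.0000 0.0000 0.0000
113.8541 104.3594 92.1301 76.3785 56.0902 29.9585 0.0000 0.0000 0.0000 0.0000

Δt=0.11511, u=1.13491, d=0.88113, q=0.50074, disc=e^(-rΔt)=0.99186
k=9 terminal: V=max(K-S,0) → 113.8541 104.3594 92.1301 76.3785 56.0902 29.9585 0.0000 0.0000 0.0000 0.0000
k=8: j=0 S=37.4133 intr=109.4067 cont=108.2117 V=109.4067[EX]; j=1 S=48.1889 intr=98.6311 cont=97.4361 V=98.6311[EX]; j=2 S=62.0681 intr=84.7519 cont=83.5569 V=84.7519[EX]; j=3 S=79.9447 intr=66.8753 cont=65.6803 V=66.8753[EX]; j=4 S=102.9700 intr=43.8500 cont=42.6549 V=43.8500[EX]; j=5 S=132.6270 intr=14.1930 cont=14.8353 V=14.8353[hold]; j=6 S=170.8257 intr=0.0000 cont=0.0000 V=0.0000[hold]; j=7 S=220.0263 intr=0.0000 cont=0.0000 V=0.0000[hold]; j=8 S=283.3974 intr=0.0000 cont=0.0000 V=0.0000[hold]
k=7: j=0 S=42.4606 intr=104.3594 cont=103.1643 V=104.3594[EX]; j=1 S=54.6899 intr=92.1301 cont=90.9350 V=92.1301[EX]; j=2 S=70.4415 intr=76.3785 cont=75.1834 V=76.3785[EX]; j=3 S=90.7298 intr=56.0902 cont=54.8951 V=56.0902[EX]; j=4 S=116.8615 intr=29.9585 cont=29.0825 V=29.9585[EX]; j=5 S=150.5195 intr=0.0000 cont=7.3464 V=7.3464[hold]; j=6 S=193.8715 intr=0.0000 cont=0.0000 V=0.0000[hold]; j=7 S=249.7096 intr=0.0000 cont=0.0000 V=0.0000[hold]
k=6: j=0 S=48.1889 intr=98.6311 cont=97.4361 V=98.6311[EX]; j=1 S=62.0681 intr=84.7519 cont=83.5569 V=84.7519[EX]; j=2 S=79.9447 intr=66.8753 cont=65.6803 V=66.8753[EX]; j=3 S=102.9700 intr=43.8500 cont=42.6549 V=43.8500[EX]; j=4 S=132.6270 intr=14.1930 cont=18.4840 V=18.4840[hold]; j=5 S=170.8257 intr=0.0000 cont=3.6379 V=3.6379[hold]; j=6 S=220.0263 intr=0.0000 cont=0.0000 V=0.0000[hold]
k=5: j=0 S=54.6899 intr=92.1301 cont=90.9350 V=92.1301[EX]; j=1 S=70.4415 intr=76.3785 cont=75.1834 V=76.3785[EX]; j=2 S=90.7298 intr=56.0902 cont=54.8951 V=56.0902[EX]; j=3 S=116.8615 intr=29.9585 cont=30.8947 V=30.8947[hold]; j=4 S=150.5195 intr=0.0000 cont=10.9600 V=10.9600[hold]; j=5 S=193.8715 intr=0.0000 cont=1.8015 V=1.8015[hold]
k=4: j=0 S=62.0681 intr=84.7519 cont=83.5569 V=84.7519[EX]; j=1 S=79.9447 intr=66.8753 cont=65.6803 V=66.8753[EX]; j=2 S=102.9700 intr=43.8500 cont=43.1199 V=43.8500[EX]; j=3 S=132.6270 intr=14.1930 cont=20.7424 V=20.7424[hold]; j=4 S=170.8257 intr=0.0000 cont=6.3221 V=6.3221[hold]
k=3: j=0 S=70.4415 intr=76.3785 cont=75.1834 V=76.3785[EX]; j=1 S=90.7298 intr=56.0902 cont=54.8951 V=56.0902[EX]; j=2 S=116.8615 intr=29.9585 cont=32.0163 V=32.0163[hold]; j=3 S=150.5195 intr=0.0000 cont=13.4115 V=13.4115[hold]
k=2: j=0 S=79.9447 intr=66.8753 cont=65.6803 V=66.8753[EX]; j=1 S=102.9700 intr=43.8500 cont=43.6770 V=43.8500[EX]; j=2 S=132.6270 intr=14.1930 cont=22.5153 V=22.5153[hold]
k=1: j=0 S=90.7298 intr=56.0902 cont=54.8951 V=56.0902[EX]; j=1 S=116.8615 intr=29.9585 cont=32.8969 V=32.8969[hold]
k=0: j=0 S=102.9700 intr=43.8500 cont=44.1143 V=44.1143[hold]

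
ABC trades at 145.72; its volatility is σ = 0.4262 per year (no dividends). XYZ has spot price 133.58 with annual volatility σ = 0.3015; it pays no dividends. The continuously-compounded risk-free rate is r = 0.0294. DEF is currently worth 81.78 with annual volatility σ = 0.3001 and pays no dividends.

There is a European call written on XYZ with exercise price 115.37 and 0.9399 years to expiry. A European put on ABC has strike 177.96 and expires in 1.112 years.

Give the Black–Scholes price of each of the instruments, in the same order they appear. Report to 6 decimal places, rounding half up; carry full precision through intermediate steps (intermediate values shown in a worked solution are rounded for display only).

[XYZ call K=115.37]
σ√T = 0.3015·√0.9399 = 0.292300
d₁ = (ln(S/K) + (r+σ²/2)T) / (σ√T) = (ln(133.58/115.37) + (0.0294+0.3015²/2)·0.9399) / 0.292300 = (0.146556 + 0.070353) / 0.292300 = 0.742077
d₂ = d₁ − σ√T = 0.742077 − 0.292300 = 0.449777
e^{−rT} = 0.972745
N(d₁) = 0.770980,  N(d₂) = 0.673565
price = S·N(d₁) − K·e^{−rT}·N(d₂) = 102.987462 − 75.591197 = 27.396265
[ABC put K=177.96]
σ√T = 0.4262·√1.112 = 0.449434
d₁ = (ln(S/K) + (r+σ²/2)T) / (σ√T) = (ln(145.72/177.96) + (0.0294+0.4262²/2)·1.112) / 0.449434 = (-0.199872 + 0.133688) / 0.449434 = -0.147260
d₂ = d₁ − σ√T = -0.147260 − 0.449434 = -0.596694
e^{−rT} = 0.967836
N(−d₁) = 0.558537,  N(−d₂) = 0.724644
price = K·e^{−rT}·N(−d₂) − S·N(−d₁) = 124.809849 − 81.389950 = 43.419899

price(XYZ call K=115.37) = 27.396265
price(ABC put K=177.96) = 43.419899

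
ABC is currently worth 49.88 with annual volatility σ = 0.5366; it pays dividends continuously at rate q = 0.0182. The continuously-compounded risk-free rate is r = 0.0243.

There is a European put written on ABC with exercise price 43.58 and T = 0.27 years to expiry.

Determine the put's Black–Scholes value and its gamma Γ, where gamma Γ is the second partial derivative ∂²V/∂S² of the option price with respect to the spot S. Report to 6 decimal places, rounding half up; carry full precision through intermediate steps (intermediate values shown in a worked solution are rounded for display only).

price = 2.583336
Γ = 0.023413

σ√T = 0.5366·√0.27 = 0.278826
d₁ = (ln(S/K) + (r−q+σ²/2)T) / (σ√T) = (ln(49.88/43.58) + (0.0243−0.0182+0.5366²/2)·0.27) / 0.278826 = (0.135022 + 0.040519) / 0.278826 = 0.629572
d₂ = d₁ − σ√T = 0.629572 − 0.278826 = 0.350746
e^{−rT} = 0.993460
e^{−qT} = 0.995098
N(−d₁) = 0.264487,  N(−d₂) = 0.362889
Put price V = K·e^{−rT}·N(−d₂) − S·e^{−qT}·N(−d₁) = 15.711301 − 13.127965 = 2.583336
φ(d₁) = (1/√(2π))·e^{−d₁²/2} = 0.327221
Γ = e^{−qT}·φ(d₁) / (S·σ·√T) = 0.023413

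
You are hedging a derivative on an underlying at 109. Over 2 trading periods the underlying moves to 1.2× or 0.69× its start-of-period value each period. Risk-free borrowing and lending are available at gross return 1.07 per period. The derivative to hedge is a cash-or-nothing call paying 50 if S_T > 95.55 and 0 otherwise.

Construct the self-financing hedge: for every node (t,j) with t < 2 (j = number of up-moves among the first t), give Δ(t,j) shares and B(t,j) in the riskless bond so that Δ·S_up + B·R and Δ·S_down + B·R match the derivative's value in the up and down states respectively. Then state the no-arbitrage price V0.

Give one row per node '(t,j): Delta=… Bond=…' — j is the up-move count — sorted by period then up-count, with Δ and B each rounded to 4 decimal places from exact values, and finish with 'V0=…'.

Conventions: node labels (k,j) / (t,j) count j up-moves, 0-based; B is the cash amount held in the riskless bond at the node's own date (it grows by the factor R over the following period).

Risk-neutral probability p* = (R−d)/(u−d) = (1.07−0.69)/(1.2−0.69) = 0.7451.
At maturity the claim pays: V(2,0)=0.0000, V(2,1)=0.0000, V(2,2)=50.0000
(1,0): S=75.2100. Δ = (V_up−V_dn)/(S_up−S_dn) = (0.0000−0.0000)/(90.2520−51.8949) = 0.0000. V = [p*·0.0000 + (1−p*)·0.0000]/1.07 = 0.0000. B = V − Δ·S = 0.0000.
(1,1): S=130.8000. Δ = (V_up−V_dn)/(S_up−S_dn) = (50.0000−0.0000)/(156.9600−90.2520) = 0.7495. V = [p*·50.0000 + (1−p*)·0.0000]/1.07 = 34.8177. B = V − Δ·S = -63.2216.
(0,0): S=109.0000. Δ = (V_up−V_dn)/(S_up−S_dn) = (34.8177−0.0000)/(130.8000−75.2100) = 0.6263. V = [p*·34.8177 + (1−p*)·0.0000]/1.07 = 24.2454. B = V − Δ·S = -44.0245.
Check: Δ(0,0)·S0 + B(0,0) = 24.2454 = V0.

(0,0): Delta=0.6263 Bond=-44.0245
(1,0): Delta=0.0000 Bond=0.0000
(1,1): Delta=0.7495 Bond=-63.2216
V0=24.2454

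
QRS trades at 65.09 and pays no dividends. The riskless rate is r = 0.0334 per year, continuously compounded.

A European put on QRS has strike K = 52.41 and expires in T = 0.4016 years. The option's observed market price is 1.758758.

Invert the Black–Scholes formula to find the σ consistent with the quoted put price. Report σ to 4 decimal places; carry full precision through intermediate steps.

sigma = 0.4312

At σ = 0.4312 the Black–Scholes value reproduces the quote:
σ√T = 0.4312·√0.4016 = 0.273260
d₁ = (ln(S/K) + (r+σ²/2)T) / (σ√T) = (ln(65.09/52.41) + (0.0334+0.4312²/2)·0.4016) / 0.273260 = (0.216674 + 0.050749) / 0.273260 = 0.978638
d₂ = d₁ − σ√T = 0.978638 − 0.273260 = 0.705378
e^{−rT} = 0.986676
N(−d₁) = 0.163879,  N(−d₂) = 0.240287
V = K·e^{−rT}·N(−d₂) − S·N(−d₁) = 12.425667 − 10.666910 = 1.758758 (the quoted price), and the Black–Scholes price is strictly increasing in σ, so σ is unique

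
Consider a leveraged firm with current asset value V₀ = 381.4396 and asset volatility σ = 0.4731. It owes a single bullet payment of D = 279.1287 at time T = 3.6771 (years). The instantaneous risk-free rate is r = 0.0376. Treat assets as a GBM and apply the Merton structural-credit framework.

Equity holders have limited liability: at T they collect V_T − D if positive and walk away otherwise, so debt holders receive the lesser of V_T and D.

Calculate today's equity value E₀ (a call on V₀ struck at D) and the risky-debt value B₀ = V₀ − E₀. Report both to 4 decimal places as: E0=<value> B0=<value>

Apply the equity-as-call identities (strike 279.1287, horizon 3.6771 years):
d₁ = [ln(V₀/D) + (r + σ²/2)T] / (σ√T)
   = [ln(381.4396/279.1287) + (0.0376 + 0.5·0.4731²)·3.6771] / (0.4731·√3.6771)
   = [0.312280 + 0.549770] / 0.907205 = 0.950225
d₂ = d₁ − σ√T = 0.950225 − 0.907205 = 0.043020
N(d₁) = 0.829001,  N(d₂) = 0.517157,  e^(−rT) = 0.870873
E₀ = V₀·N(d₁) − D·e^(−rT)·N(d₂)
   = 381.4396·0.829001 − 279.1287·0.870873·0.517157 = 190.500354
B₀ = V₀ − E₀ = 381.4396 − 190.500354 = 190.939246

E0=190.5004 B0=190.9392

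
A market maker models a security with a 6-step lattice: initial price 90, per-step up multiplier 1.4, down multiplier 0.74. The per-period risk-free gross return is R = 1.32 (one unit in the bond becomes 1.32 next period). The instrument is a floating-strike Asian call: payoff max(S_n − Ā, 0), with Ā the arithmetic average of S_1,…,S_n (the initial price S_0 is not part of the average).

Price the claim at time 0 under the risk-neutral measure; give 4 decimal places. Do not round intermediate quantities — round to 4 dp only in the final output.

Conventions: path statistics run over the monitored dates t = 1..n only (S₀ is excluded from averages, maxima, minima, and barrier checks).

No-arbitrage gives p* = (R−d)/(u−d) = 0.8788: enumerate every path, weight its payoff by its p*-probability, and discount by R^6.
Enumerate all 2^6 = 64 price paths (U = up ×1.4, D = down ×0.74); each path with k up-moves has probability p*^k·(1−p*)^(6−k).
DDDDDD: Ā=35.6820, payoff=0.0000, prob=0.000003
UDDDDD: Ā=67.5064, payoff=0.0000, prob=0.000023
DUDDDD: Ā=57.6064, payoff=0.0000, prob=0.000023
UUDDDD: Ā=108.9851, payoff=0.0000, prob=0.000167
DDUDDD: Ā=50.2804, payoff=0.0000, prob=0.000023
UDUDDD: Ā=95.1251, payoff=0.0000, prob=0.000167
DUUDDD: Ā=85.2251, payoff=0.0000, prob=0.000167
UUUDDD: Ā=161.2366, payoff=0.0000, prob=0.001209
DDDUDD: Ā=44.8592, payoff=0.0000, prob=0.000023
UDDUDD: Ā=84.8687, payoff=0.0000, prob=0.000167
DUDUDD: Ā=74.9687, payoff=0.0000, prob=0.000167
UUDUDD: Ā=141.8326, payoff=0.0000, prob=0.001209
DDUUDD: Ā=67.6427, payoff=0.0000, prob=0.000167
UDUUDD: Ā=127.9726, payoff=0.0000, prob=0.001209
DUUUDD: Ā=118.0726, payoff=0.0000, prob=0.001209
UUUUDD: Ā=223.3807, payoff=0.0000, prob=0.008763
DDDDUD: Ā=40.8474, payoff=0.0000, prob=0.000023
UDDDUD: Ā=77.2789, payoff=0.0000, prob=0.000167
DUDDUD: Ā=67.3789, payoff=0.0000, prob=0.000167
UUDDUD: Ā=127.4737, payoff=0.0000, prob=0.001209
DDUDUD: Ā=60.0529, payoff=0.0000, prob=0.000167
UDUDUD: Ā=113.6137, payoff=0.0000, prob=0.001209
DUUDUD: Ā=103.7137, payoff=0.0000, prob=0.001209
UUUDUD: Ā=196.2151, payoff=0.0000, prob=0.008763
DDDUUD: Ā=54.6317, payoff=0.0000, prob=0.000167
UDDUUD: Ā=103.3573, payoff=0.0000, prob=0.001209
DUDUUD: Ā=93.4573, payoff=6.6168, prob=0.001209
UUDUUD: Ā=176.8111, payoff=12.5184, prob=0.008763
DDUUUD: Ā=86.1313, payoff=13.9428, prob=0.001209
UDUUUD: Ā=162.9511, payoff=26.3784, prob=0.008763
DUUUUD: Ā=153.0511, payoff=36.2784, prob=0.008763
UUUUUD: Ā=289.5561, payoff=68.6347, prob=0.063528
DDDDDU: Ā=37.8788, payoff=0.0000, prob=0.000023
UDDDDU: Ā=71.6625, payoff=0.0000, prob=0.000167
DUDDDU: Ā=61.7625, payoff=0.0000, prob=0.000167
UUDDDU: Ā=116.8480, payoff=0.0000, prob=0.001209
DDUDDU: Ā=54.4365, payoff=0.0000, prob=0.000167
UDUDDU: Ā=102.9880, payoff=0.0000, prob=0.001209
DUUDDU: Ā=93.0880, payoff=6.9861, prob=0.001209
UUUDDU: Ā=176.1125, payoff=13.2169, prob=0.008763
DDDUDU: Ā=49.0153, payoff=3.8810, prob=0.000167
UDDUDU: Ā=92.7316, payoff=7.3425, prob=0.001209
DUDUDU: Ā=82.8316, payoff=17.2425, prob=0.001209
UUDUDU: Ā=156.7085, payoff=32.6209, prob=0.008763
DDUUDU: Ā=75.5056, payoff=24.5685, prob=0.001209
UDUUDU: Ā=142.8485, payoff=46.4809, prob=0.008763
DUUUDU: Ā=132.9485, payoff=56.3809, prob=0.008763
UUUUDU: Ā=251.5242, payoff=106.6666, prob=0.063528
DDDDUU: Ā=45.0036, payoff=7.8927, prob=0.000167
UDDDUU: Ā=85.1419, payoff=14.9322, prob=0.001209
DUDDUU: Ā=75.2419, payoff=24.8322, prob=0.001209
UUDDUU: Ā=142.3496, payoff=46.9799, prob=0.008763
DDUDUU: Ā=67.9159, payoff=32.1582, prob=0.001209
UDUDUU: Ā=128.4896, payoff=60.8399, prob=0.008763
DUUDUU: Ā=118.5896, payoff=70.7399, prob=0.008763
UUUDUU: Ā=224.3586, payoff=133.8322, prob=0.063528
DDDUUU: Ā=62.4947, payoff=37.5794, prob=0.001209
UDDUUU: Ā=118.2332, payoff=71.0963, prob=0.008763
DUDUUU: Ā=108.3332, payoff=80.9963, prob=0.008763
UUDUUU: Ā=204.9546, payoff=153.2362, prob=0.063528
DDUUUU: Ā=101.0072, payoff=88.3223, prob=0.008763
UDUUUU: Ā=191.0946, payoff=167.0962, prob=0.063528
DUUUUU: Ā=181.1946, payoff=176.9962, prob=0.063528
UUUUUU: Ā=342.8006, payoff=334.8576, prob=0.460579
Price = Σ prob·payoff / R^6 = 211.321482 / 5.289853 = 39.9485

price = 39.9485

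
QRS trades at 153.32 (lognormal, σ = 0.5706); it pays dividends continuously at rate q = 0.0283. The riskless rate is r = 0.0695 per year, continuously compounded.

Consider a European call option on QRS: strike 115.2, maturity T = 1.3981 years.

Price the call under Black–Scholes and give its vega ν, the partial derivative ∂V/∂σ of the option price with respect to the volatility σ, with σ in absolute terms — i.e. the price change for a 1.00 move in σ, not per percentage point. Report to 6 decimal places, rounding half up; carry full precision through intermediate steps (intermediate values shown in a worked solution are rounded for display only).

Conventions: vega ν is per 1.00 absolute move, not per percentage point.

σ√T = 0.5706·√1.3981 = 0.674685
d₁ = (ln(S/K) + (r−q+σ²/2)T) / (σ√T) = (ln(153.32/115.2) + (0.0695−0.0283+0.5706²/2)·1.3981) / 0.674685 = (0.285857 + 0.285201) / 0.674685 = 0.846409
d₂ = d₁ − σ√T = 0.846409 − 0.674685 = 0.171724
e^{−rT} = 0.907404
e^{−qT} = 0.961206
N(d₁) = 0.801338,  N(d₂) = 0.568173
Call price V = S·e^{−qT}·N(d₁) − K·e^{−rT}·N(d₂) = 118.094840 − 59.392735 = 58.702105
φ(d₁) = (1/√(2π))·e^{−d₁²/2} = 0.278833
ν = S·e^{−qT}·φ(d₁)·√T = 48.587962

price = 58.702105
ν = 48.587962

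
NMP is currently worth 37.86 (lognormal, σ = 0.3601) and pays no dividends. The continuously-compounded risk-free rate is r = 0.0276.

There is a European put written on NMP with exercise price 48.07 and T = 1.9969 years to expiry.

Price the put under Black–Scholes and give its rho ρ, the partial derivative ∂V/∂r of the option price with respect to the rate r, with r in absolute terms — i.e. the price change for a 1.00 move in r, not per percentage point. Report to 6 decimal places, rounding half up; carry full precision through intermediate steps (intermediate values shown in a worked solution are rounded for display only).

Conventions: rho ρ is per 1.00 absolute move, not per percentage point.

σ√T = 0.3601·√1.9969 = 0.508863
d₁ = (ln(S/K) + (r+σ²/2)T) / (σ√T) = (ln(37.86/48.07) + (0.0276+0.3601²/2)·1.9969) / 0.508863 = (-0.238763 + 0.184585) / 0.508863 = -0.106468
d₂ = d₁ − σ√T = -0.106468 − 0.508863 = -0.615331
e^{−rT} = 0.946377
N(−d₁) = 0.542394,  N(−d₂) = 0.730832
Put price V = K·e^{−rT}·N(−d₂) − S·N(−d₁) = 33.247258 − 20.535055 = 12.712203
ρ = −K·T·e^{−rT}·N(−d₂) = -66.391449

price = 12.712203
ρ = -66.391449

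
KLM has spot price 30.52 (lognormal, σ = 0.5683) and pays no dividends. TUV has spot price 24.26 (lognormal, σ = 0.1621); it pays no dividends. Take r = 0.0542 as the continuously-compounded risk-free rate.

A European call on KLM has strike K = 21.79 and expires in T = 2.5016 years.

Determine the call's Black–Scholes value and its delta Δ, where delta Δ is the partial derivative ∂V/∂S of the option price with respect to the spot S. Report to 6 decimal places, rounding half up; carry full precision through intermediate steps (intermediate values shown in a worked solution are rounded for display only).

price = 15.399874
Δ = 0.835249

σ√T = 0.5683·√2.5016 = 0.898849
d₁ = (ln(S/K) + (r+σ²/2)T) / (σ√T) = (ln(30.52/21.79) + (0.0542+0.5683²/2)·2.5016) / 0.898849 = (0.336931 + 0.539551) / 0.898849 = 0.975117
d₂ = d₁ − σ√T = 0.975117 − 0.898849 = 0.076268
e^{−rT} = 0.873203
N(d₁) = 0.835249,  N(d₂) = 0.530397
Call price V = S·N(d₁) − K·e^{−rT}·N(d₂) = 25.491793 − 10.091919 = 15.399874
Δ = N(d₁) = 0.835249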